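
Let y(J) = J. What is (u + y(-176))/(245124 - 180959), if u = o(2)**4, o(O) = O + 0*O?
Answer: -32/12833 ≈ -0.0024936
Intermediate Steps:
o(O) = O (o(O) = O + 0 = O)
u = 16 (u = 2**4 = 16)
(u + y(-176))/(245124 - 180959) = (16 - 176)/(245124 - 180959) = -160/64165 = -160*1/64165 = -32/12833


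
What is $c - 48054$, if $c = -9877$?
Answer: $-57931$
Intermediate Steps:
$c - 48054 = -9877 - 48054 = -57931$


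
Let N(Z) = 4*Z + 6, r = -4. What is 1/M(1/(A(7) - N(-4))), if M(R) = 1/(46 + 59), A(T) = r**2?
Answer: 105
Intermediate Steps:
N(Z) = 6 + 4*Z
A(T) = 16 (A(T) = (-4)**2 = 16)
M(R) = 1/105
1/M(1/(A(7) - N(-4))) = 1/(1/105) = 105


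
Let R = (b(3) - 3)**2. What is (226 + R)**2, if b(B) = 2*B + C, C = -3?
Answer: 51076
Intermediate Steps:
b(B) = -3 + 2*B (b(B) = 2*B - 3 = -3 + 2*B)
R = 0 (R = ((-3 + 2*3) - 3)**2 = ((-3 + 6) - 3)**2 = (3 - 3)**2 = 0**2 = 0)
(226 + R)**2 = (226 + 0)**2 = 226**2 = 51076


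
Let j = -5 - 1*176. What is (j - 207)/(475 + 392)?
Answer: -388/867 ≈ -0.44752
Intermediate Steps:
j = -181 (j = -5 - 176 = -181)
(j - 207)/(475 + 392) = (-181 - 207)/(475 + 392) = -388/867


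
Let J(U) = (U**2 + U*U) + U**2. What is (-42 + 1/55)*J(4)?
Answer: -110832/55 ≈ -2015.1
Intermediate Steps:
J(U) = 3*U**2 (J(U) = (U**2 + U**2) + U**2 = 2*U**2 + U**2 = 3*U**2)
(-42 + 1/55)*J(4) = (-42 + 1/55)*(3*4**2) = (-42 + 1/55)*(3*16) = -2309/55*48 = -110832/55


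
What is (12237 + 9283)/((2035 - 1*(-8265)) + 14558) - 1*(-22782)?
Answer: 283168238/12429 ≈ 22783.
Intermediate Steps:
(12237 + 9283)/((2035 - 1*(-8265)) + 14558) - 1*(-22782) = 21520/((2035 + 8265) + 14558) + 22782 = 21520/(10300 + 14558) + 22782 = 21520/24858 + 22782 = 21520*(1/24858) + 22782 = 10760/12429 + 22782 = 283168238/12429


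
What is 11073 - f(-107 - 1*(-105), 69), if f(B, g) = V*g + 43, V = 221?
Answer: -4219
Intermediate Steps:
f(B, g) = 43 + 221*g (f(B, g) = 221*g + 43 = 43 + 221*g)
11073 - f(-107 - 1*(-105), 69) = 11073 - (43 + 221*69) = 11073 - (43 + 15249) = 11073 - 1*15292 = 11073 - 15292 = -4219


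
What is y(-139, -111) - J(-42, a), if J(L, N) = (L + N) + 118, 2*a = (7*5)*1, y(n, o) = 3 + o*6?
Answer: -1513/2 ≈ -756.50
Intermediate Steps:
y(n, o) = 3 + 6*o
a = 35/2 (a = ((7*5)*1)/2 = (35*1)/2 = (½)*35 = 35/2 ≈ 17.500)
J(L, N) = 118 + L + N
y(-139, -111) - J(-42, a) = (3 + 6*(-111)) - (118 - 42 + 35/2) = (3 - 666) - 1*187/2 = -663 - 187/2 = -1513/2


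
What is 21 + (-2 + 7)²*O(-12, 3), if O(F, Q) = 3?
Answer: 96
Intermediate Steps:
21 + (-2 + 7)²*O(-12, 3) = 21 + (-2 + 7)²*3 = 21 + 5²*3 = 21 + 25*3 = 21 + 75 = 96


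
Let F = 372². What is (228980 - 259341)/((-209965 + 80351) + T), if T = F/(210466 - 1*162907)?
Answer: 481312933/2054724614 ≈ 0.23425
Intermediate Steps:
F = 138384
T = 46128/15853 (T = 138384/(210466 - 1*162907) = 138384/(210466 - 162907) = 138384/47559 = 138384*(1/47559) = 46128/15853 ≈ 2.9097)
(228980 - 259341)/((-209965 + 80351) + T) = (228980 - 259341)/((-209965 + 80351) + 46128/15853) = -30361/(-129614 + 46128/15853) = -30361/(-2054724614/15853) = -30361*(-15853/2054724614) = 481312933/2054724614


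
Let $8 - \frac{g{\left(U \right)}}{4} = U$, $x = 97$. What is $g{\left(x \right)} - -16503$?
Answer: $16147$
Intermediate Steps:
$g{\left(U \right)} = 32 - 4 U$
$g{\left(x \right)} - -16503 = \left(32 - 388\right) - -16503 = \left(32 - 388\right) + 16503 = -356 + 16503 = 16147$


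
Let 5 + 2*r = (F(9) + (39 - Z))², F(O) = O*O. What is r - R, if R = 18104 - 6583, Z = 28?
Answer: -14583/2 ≈ -7291.5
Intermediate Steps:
F(O) = O²
r = 8459/2 (r = -5/2 + (9² + (39 - 1*28))²/2 = -5/2 + (81 + (39 - 28))²/2 = -5/2 + (81 + 11)²/2 = -5/2 + (½)*92² = -5/2 + (½)*8464 = -5/2 + 4232 = 8459/2 ≈ 4229.5)
R = 11521
r - R = 8459/2 - 1*11521 = 8459/2 - 11521 = -14583/2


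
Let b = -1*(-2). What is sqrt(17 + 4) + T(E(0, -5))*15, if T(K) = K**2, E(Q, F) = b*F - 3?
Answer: 2535 + sqrt(21) ≈ 2539.6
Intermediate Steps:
b = 2
E(Q, F) = -3 + 2*F (E(Q, F) = 2*F - 3 = -3 + 2*F)
sqrt(17 + 4) + T(E(0, -5))*15 = sqrt(17 + 4) + (-3 + 2*(-5))**2*15 = sqrt(21) + (-3 - 10)**2*15 = sqrt(21) + (-13)**2*15 = sqrt(21) + 169*15 = sqrt(21) + 2535 = 2535 + sqrt(21)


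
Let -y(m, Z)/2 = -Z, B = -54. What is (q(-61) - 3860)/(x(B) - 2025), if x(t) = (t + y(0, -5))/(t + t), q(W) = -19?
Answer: 104733/54659 ≈ 1.9161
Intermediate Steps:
y(m, Z) = 2*Z (y(m, Z) = -(-2)*Z = 2*Z)
x(t) = (-10 + t)/(2*t) (x(t) = (t + 2*(-5))/(t + t) = (t - 10)/((2*t)) = (-10 + t)*(1/(2*t)) = (-10 + t)/(2*t))
(q(-61) - 3860)/(x(B) - 2025) = (-19 - 3860)/((½)*(-10 - 54)/(-54) - 2025) = -3879/((½)*(-1/54)*(-64) - 2025) = -3879/(16/27 - 2025) = -3879/(-54659/27) = -3879*(-27/54659) = 104733/54659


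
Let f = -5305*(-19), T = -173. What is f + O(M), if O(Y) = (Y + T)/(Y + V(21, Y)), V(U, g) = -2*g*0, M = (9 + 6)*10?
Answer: 15119227/150 ≈ 1.0079e+5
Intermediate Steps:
M = 150 (M = 15*10 = 150)
V(U, g) = 0
f = 100795
O(Y) = (-173 + Y)/Y (O(Y) = (Y - 173)/(Y + 0) = (-173 + Y)/Y)
f + O(M) = 100795 + (-173 + 150)/150 = 100795 + (1/150)*(-23) = 100795 - 23/150 = 15119227/150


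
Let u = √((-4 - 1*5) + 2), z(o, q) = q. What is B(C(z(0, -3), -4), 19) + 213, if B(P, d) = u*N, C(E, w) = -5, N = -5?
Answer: 213 - 5*I*√7 ≈ 213.0 - 13.229*I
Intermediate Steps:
u = I*√7 (u = √((-4 - 5) + 2) = √(-9 + 2) = √(-7) = I*√7 ≈ 2.6458*I)
B(P, d) = -5*I*√7 (B(P, d) = (I*√7)*(-5) = -5*I*√7)
B(C(z(0, -3), -4), 19) + 213 = -5*I*√7 + 213 = 213 - 5*I*√7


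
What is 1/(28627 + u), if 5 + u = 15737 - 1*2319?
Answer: 1/42040 ≈ 2.3787e-5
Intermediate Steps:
u = 13413 (u = -5 + (15737 - 1*2319) = -5 + (15737 - 2319) = -5 + 13418 = 13413)
1/(28627 + u) = 1/(28627 + 13413) = 1/42040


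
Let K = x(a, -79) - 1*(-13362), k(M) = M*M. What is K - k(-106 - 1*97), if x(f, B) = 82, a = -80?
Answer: -27765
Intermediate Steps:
k(M) = M²
K = 13444 (K = 82 - 1*(-13362) = 82 + 13362 = 13444)
K - k(-106 - 1*97) = 13444 - (-106 - 1*97)² = 13444 - (-106 - 97)² = 13444 - 1*(-203)² = 13444 - 1*41209 = 13444 - 41209 = -27765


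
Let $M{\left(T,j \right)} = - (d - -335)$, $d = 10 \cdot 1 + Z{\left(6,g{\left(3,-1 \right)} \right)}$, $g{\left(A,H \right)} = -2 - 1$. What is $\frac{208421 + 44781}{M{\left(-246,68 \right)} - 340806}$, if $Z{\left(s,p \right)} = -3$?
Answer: $- \frac{126601}{170574} \approx -0.74221$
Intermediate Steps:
$g{\left(A,H \right)} = -3$
$d = 7$ ($d = 10 \cdot 1 - 3 = 10 - 3 = 7$)
$M{\left(T,j \right)} = -342$ ($M{\left(T,j \right)} = - (7 - -335) = - (7 + 335) = \left(-1\right) 342 = -342$)
$\frac{208421 + 44781}{M{\left(-246,68 \right)} - 340806} = \frac{208421 + 44781}{-342 - 340806} = \frac{253202}{-341148} = 253202 \left(- \frac{1}{341148}\right) = - \frac{126601}{170574}$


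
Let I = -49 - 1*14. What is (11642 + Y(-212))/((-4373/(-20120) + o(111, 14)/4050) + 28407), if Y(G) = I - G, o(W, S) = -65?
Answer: 19216028520/46295784097 ≈ 0.41507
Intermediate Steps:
I = -63 (I = -49 - 14 = -63)
Y(G) = -63 - G
(11642 + Y(-212))/((-4373/(-20120) + o(111, 14)/4050) + 28407) = (11642 + (-63 - 1*(-212)))/((-4373/(-20120) - 65/4050) + 28407) = (11642 + (-63 + 212))/((-4373*(-1/20120) - 65*1/4050) + 28407) = (11642 + 149)/((4373/20120 - 13/810) + 28407) = 11791/(328057/1629720 + 28407) = 11791/(46295784097/1629720) = 11791*(1629720/46295784097) = 19216028520/46295784097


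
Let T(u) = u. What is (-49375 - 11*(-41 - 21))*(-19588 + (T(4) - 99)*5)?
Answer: 976927659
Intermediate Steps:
(-49375 - 11*(-41 - 21))*(-19588 + (T(4) - 99)*5) = (-49375 - 11*(-41 - 21))*(-19588 + (4 - 99)*5) = (-49375 - 11*(-62))*(-19588 - 95*5) = (-49375 + 682)*(-19588 - 475) = -48693*(-20063) = 976927659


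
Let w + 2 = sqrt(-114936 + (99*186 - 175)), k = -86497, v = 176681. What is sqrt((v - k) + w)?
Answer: sqrt(263176 + I*sqrt(96697)) ≈ 513.01 + 0.303*I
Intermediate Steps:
w = -2 + I*sqrt(96697) (w = -2 + sqrt(-114936 + (99*186 - 175)) = -2 + sqrt(-114936 + (18414 - 175)) = -2 + sqrt(-114936 + 18239) = -2 + sqrt(-96697) = -2 + I*sqrt(96697) ≈ -2.0 + 310.96*I)
sqrt((v - k) + w) = sqrt((176681 - 1*(-86497)) + (-2 + I*sqrt(96697))) = sqrt((176681 + 86497) + (-2 + I*sqrt(96697))) = sqrt(263178 + (-2 + I*sqrt(96697))) = sqrt(263176 + I*sqrt(96697))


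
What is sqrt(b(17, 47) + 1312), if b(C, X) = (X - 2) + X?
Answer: 6*sqrt(39) ≈ 37.470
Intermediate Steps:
b(C, X) = -2 + 2*X (b(C, X) = (-2 + X) + X = -2 + 2*X)
sqrt(b(17, 47) + 1312) = sqrt((-2 + 2*47) + 1312) = sqrt((-2 + 94) + 1312) = sqrt(92 + 1312) = sqrt(1404) = 6*sqrt(39)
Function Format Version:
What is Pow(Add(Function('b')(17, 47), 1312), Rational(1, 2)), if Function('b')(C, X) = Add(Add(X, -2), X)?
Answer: Mul(6, Pow(39, Rational(1, 2))) ≈ 37.470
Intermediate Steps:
Function('b')(C, X) = Add(-2, Mul(2, X)) (Function('b')(C, X) = Add(Add(-2, X), X) = Add(-2, Mul(2, X)))
Pow(Add(Function('b')(17, 47), 1312), Rational(1, 2)) = Pow(Add(Add(-2, Mul(2, 47)), 1312), Rational(1, 2)) = Pow(Add(Add(-2, 94), 1312), Rational(1, 2)) = Pow(Add(92, 1312), Rational(1, 2)) = Pow(1404, Rational(1, 2)) = Mul(6, Pow(39, Rational(1, 2)))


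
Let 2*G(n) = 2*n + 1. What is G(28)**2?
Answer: 3249/4 ≈ 812.25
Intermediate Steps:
G(n) = 1/2 + n (G(n) = (2*n + 1)/2 = (1 + 2*n)/2 = 1/2 + n)
G(28)**2 = (1/2 + 28)**2 = (57/2)**2 = 3249/4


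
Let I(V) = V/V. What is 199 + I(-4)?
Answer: 200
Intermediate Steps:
I(V) = 1
199 + I(-4) = 199 + 1 = 200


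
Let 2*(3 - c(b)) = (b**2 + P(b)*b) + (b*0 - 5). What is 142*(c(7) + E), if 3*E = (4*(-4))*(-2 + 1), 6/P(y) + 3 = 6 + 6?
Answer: -2272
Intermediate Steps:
P(y) = 2/3 (P(y) = 6/(-3 + (6 + 6)) = 6/(-3 + 12) = 6/9 = 6*(1/9) = 2/3)
c(b) = 11/2 - b**2/2 - b/3 (c(b) = 3 - ((b**2 + 2*b/3) + (b*0 - 5))/2 = 3 - ((b**2 + 2*b/3) + (0 - 5))/2 = 3 - ((b**2 + 2*b/3) - 5)/2 = 3 - (-5 + b**2 + 2*b/3)/2 = 3 + (5/2 - b**2/2 - b/3) = 11/2 - b**2/2 - b/3)
E = 16/3 (E = ((4*(-4))*(-2 + 1))/3 = (-16*(-1))/3 = (1/3)*16 = 16/3 ≈ 5.3333)
142*(c(7) + E) = 142*((11/2 - 1/2*7**2 - 1/3*7) + 16/3) = 142*((11/2 - 1/2*49 - 7/3) + 16/3) = 142*((11/2 - 49/2 - 7/3) + 16/3) = 142*(-64/3 + 16/3) = 142*(-16) = -2272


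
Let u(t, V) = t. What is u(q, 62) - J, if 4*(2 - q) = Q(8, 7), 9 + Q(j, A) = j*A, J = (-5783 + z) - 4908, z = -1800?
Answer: 49925/4 ≈ 12481.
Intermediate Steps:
J = -12491 (J = (-5783 - 1800) - 4908 = -7583 - 4908 = -12491)
Q(j, A) = -9 + A*j (Q(j, A) = -9 + j*A = -9 + A*j)
q = -39/4 (q = 2 - (-9 + 7*8)/4 = 2 - (-9 + 56)/4 = 2 - ¼*47 = 2 - 47/4 = -39/4 ≈ -9.7500)
u(q, 62) - J = -39/4 - 1*(-12491) = -39/4 + 12491 = 49925/4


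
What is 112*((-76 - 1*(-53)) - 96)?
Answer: -13328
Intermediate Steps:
112*((-76 - 1*(-53)) - 96) = 112*((-76 + 53) - 96) = 112*(-23 - 96) = 112*(-119) = -13328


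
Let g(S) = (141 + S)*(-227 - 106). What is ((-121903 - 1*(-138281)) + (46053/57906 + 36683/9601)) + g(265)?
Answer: -7339562989141/61772834 ≈ -1.1882e+5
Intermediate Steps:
g(S) = -46953 - 333*S (g(S) = (141 + S)*(-333) = -46953 - 333*S)
((-121903 - 1*(-138281)) + (46053/57906 + 36683/9601)) + g(265) = ((-121903 - 1*(-138281)) + (46053/57906 + 36683/9601)) + (-46953 - 333*265) = ((-121903 + 138281) + (46053*(1/57906) + 36683*(1/9601))) + (-46953 - 88245) = (16378 + (5117/6434 + 36683/9601)) - 135198 = (16378 + 285146739/61772834) - 135198 = 1012000621991/61772834 - 135198 = -7339562989141/61772834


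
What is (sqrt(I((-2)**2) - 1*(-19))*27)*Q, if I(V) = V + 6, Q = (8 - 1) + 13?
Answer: 540*sqrt(29) ≈ 2908.0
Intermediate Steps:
Q = 20 (Q = 7 + 13 = 20)
I(V) = 6 + V
(sqrt(I((-2)**2) - 1*(-19))*27)*Q = (sqrt((6 + (-2)**2) - 1*(-19))*27)*20 = (sqrt((6 + 4) + 19)*27)*20 = (sqrt(10 + 19)*27)*20 = (sqrt(29)*27)*20 = (27*sqrt(29))*20 = 540*sqrt(29)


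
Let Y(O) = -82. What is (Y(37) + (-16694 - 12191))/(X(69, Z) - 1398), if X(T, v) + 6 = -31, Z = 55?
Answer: 28967/1435 ≈ 20.186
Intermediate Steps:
X(T, v) = -37 (X(T, v) = -6 - 31 = -37)
(Y(37) + (-16694 - 12191))/(X(69, Z) - 1398) = (-82 + (-16694 - 12191))/(-37 - 1398) = (-82 - 28885)/(-1435) = -28967*(-1/1435) = 28967/1435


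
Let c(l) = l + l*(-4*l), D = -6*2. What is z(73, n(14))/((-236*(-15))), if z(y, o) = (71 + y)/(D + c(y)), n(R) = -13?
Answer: -4/2090075 ≈ -1.9138e-6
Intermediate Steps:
D = -12
c(l) = l - 4*l²
z(y, o) = (71 + y)/(-12 + y*(1 - 4*y))
z(73, n(14))/((-236*(-15))) = ((-71 - 1*73)/(12 + 73*(-1 + 4*73)))/((-236*(-15))) = ((-71 - 73)/(12 + 73*(-1 + 292)))/3540 = (-144/(12 + 73*291))*(1/3540) = (-144/(12 + 21243))*(1/3540) = (-144/21255)*(1/3540) = ((1/21255)*(-144))*(1/3540) = -48/7085*1/3540 = -4/2090075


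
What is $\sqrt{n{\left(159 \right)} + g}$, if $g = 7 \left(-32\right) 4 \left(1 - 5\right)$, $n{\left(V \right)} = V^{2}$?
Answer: $\sqrt{28865} \approx 169.9$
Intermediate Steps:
$g = 3584$ ($g = - 224 \cdot 4 \left(-4\right) = \left(-224\right) \left(-16\right) = 3584$)
$\sqrt{n{\left(159 \right)} + g} = \sqrt{159^{2} + 3584} = \sqrt{25281 + 3584} = \sqrt{28865}$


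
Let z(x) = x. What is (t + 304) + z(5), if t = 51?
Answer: 360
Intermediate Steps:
(t + 304) + z(5) = (51 + 304) + 5 = 355 + 5 = 360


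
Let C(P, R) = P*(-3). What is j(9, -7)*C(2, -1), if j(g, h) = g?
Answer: -54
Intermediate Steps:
C(P, R) = -3*P
j(9, -7)*C(2, -1) = 9*(-3*2) = 9*(-6) = -54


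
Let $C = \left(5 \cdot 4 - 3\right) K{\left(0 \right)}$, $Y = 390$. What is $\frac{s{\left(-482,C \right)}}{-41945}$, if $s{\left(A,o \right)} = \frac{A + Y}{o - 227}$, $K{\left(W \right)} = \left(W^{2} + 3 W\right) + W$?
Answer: $- \frac{92}{9521515} \approx -9.6623 \cdot 10^{-6}$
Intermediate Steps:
$K{\left(W \right)} = W^{2} + 4 W$
$C = 0$ ($C = \left(5 \cdot 4 - 3\right) 0 \left(4 + 0\right) = \left(20 - 3\right) 0 \cdot 4 = 17 \cdot 0 = 0$)
$s{\left(A,o \right)} = \frac{390 + A}{-227 + o}$ ($s{\left(A,o \right)} = \frac{A + 390}{o - 227} = \frac{390 + A}{-227 + o}$)
$\frac{s{\left(-482,C \right)}}{-41945} = \frac{\frac{1}{-227 + 0} \left(390 - 482\right)}{-41945} = \frac{1}{-227} \left(-92\right) \left(- \frac{1}{41945}\right) = \left(- \frac{1}{227}\right) \left(-92\right) \left(- \frac{1}{41945}\right) = \frac{92}{227} \left(- \frac{1}{41945}\right) = - \frac{92}{9521515}$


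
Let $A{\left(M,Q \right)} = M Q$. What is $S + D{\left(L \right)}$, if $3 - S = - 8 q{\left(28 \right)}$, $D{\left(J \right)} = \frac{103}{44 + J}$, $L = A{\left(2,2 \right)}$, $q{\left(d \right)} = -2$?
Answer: $- \frac{521}{48} \approx -10.854$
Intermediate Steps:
$L = 4$ ($L = 2 \cdot 2 = 4$)
$S = -13$ ($S = 3 - \left(-8\right) \left(-2\right) = 3 - 16 = -13$)
$S + D{\left(L \right)} = -13 + \frac{103}{44 + 4} = -13 + \frac{103}{48} = - \frac{521}{48}$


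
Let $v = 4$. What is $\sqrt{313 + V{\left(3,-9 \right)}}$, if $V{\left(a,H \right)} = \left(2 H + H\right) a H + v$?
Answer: $\sqrt{1046} \approx 32.342$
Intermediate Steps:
$V{\left(a,H \right)} = 4 + 3 a H^{2}$ ($V{\left(a,H \right)} = \left(2 H + H\right) a H + 4 = 3 H a H + 4 = 3 a H^{2} + 4 = 4 + 3 a H^{2}$)
$\sqrt{313 + V{\left(3,-9 \right)}} = \sqrt{313 + \left(4 + 3 \cdot 3 \left(-9\right)^{2}\right)} = \sqrt{313 + \left(4 + 3 \cdot 3 \cdot 81\right)} = \sqrt{313 + \left(4 + 729\right)} = \sqrt{313 + 733} = \sqrt{1046}$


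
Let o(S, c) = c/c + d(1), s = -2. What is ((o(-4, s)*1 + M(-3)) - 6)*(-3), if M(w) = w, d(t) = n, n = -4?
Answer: 36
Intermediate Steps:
d(t) = -4
o(S, c) = -3 (o(S, c) = c/c - 4 = 1 - 4 = -3)
((o(-4, s)*1 + M(-3)) - 6)*(-3) = ((-3*1 - 3) - 6)*(-3) = ((-3 - 3) - 6)*(-3) = (-6 - 6)*(-3) = -12*(-3) = 36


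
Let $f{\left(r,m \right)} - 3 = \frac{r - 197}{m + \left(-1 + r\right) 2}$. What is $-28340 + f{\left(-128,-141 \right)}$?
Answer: $- \frac{11306138}{399} \approx -28336.0$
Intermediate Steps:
$f{\left(r,m \right)} = 3 + \frac{-197 + r}{-2 + m + 2 r}$ ($f{\left(r,m \right)} = 3 + \frac{r - 197}{m + \left(-1 + r\right) 2} = 3 + \frac{-197 + r}{m + \left(-2 + 2 r\right)} = 3 + \frac{-197 + r}{-2 + m + 2 r}$)
$-28340 + f{\left(-128,-141 \right)} = -28340 + \frac{-203 + 3 \left(-141\right) + 7 \left(-128\right)}{-2 - 141 + 2 \left(-128\right)} = -28340 + \frac{-203 - 423 - 896}{-2 - 141 - 256} = -28340 + \frac{1}{-399} \left(-1522\right) = -28340 - - \frac{1522}{399} = -28340 + \frac{1522}{399} = - \frac{11306138}{399}$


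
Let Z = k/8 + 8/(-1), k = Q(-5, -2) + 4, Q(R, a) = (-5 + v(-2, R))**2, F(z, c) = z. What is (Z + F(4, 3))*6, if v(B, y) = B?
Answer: 63/4 ≈ 15.750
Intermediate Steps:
Q(R, a) = 49 (Q(R, a) = (-5 - 2)**2 = (-7)**2 = 49)
k = 53 (k = 49 + 4 = 53)
Z = -11/8 (Z = 53/8 + 8/(-1) = 53*(1/8) + 8*(-1) = 53/8 - 8 = -11/8 ≈ -1.3750)
(Z + F(4, 3))*6 = (-11/8 + 4)*6 = (21/8)*6 = 63/4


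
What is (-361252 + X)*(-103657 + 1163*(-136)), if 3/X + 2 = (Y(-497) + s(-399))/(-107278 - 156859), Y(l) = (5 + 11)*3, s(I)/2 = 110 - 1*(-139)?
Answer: 10003708800045615/105764 ≈ 9.4585e+10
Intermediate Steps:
s(I) = 498 (s(I) = 2*(110 - 1*(-139)) = 2*(110 + 139) = 2*249 = 498)
Y(l) = 48 (Y(l) = 16*3 = 48)
X = -792411/528820 (X = 3/(-2 + (48 + 498)/(-107278 - 156859)) = 3/(-2 + 546/(-264137)) = 3/(-2 + 546*(-1/264137)) = 3/(-2 - 546/264137) = 3/(-528820/264137) = 3*(-264137/528820) = -792411/528820 ≈ -1.4985)
(-361252 + X)*(-103657 + 1163*(-136)) = (-361252 - 792411/528820)*(-103657 + 1163*(-136)) = -191038075051*(-103657 - 158168)/528820 = -191038075051/528820*(-261825) = 10003708800045615/105764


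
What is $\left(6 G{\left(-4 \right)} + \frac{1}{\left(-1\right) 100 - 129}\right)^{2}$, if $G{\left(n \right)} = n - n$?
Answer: $\frac{1}{52441} \approx 1.9069 \cdot 10^{-5}$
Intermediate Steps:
$G{\left(n \right)} = 0$
$\left(6 G{\left(-4 \right)} + \frac{1}{\left(-1\right) 100 - 129}\right)^{2} = \left(6 \cdot 0 + \frac{1}{\left(-1\right) 100 - 129}\right)^{2} = \left(0 + \frac{1}{-100 - 129}\right)^{2} = \left(0 + \frac{1}{-229}\right)^{2} = \left(0 - \frac{1}{229}\right)^{2} = \left(- \frac{1}{229}\right)^{2} = \frac{1}{52441}$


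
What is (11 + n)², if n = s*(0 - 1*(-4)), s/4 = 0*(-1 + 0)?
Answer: 121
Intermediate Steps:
s = 0 (s = 4*(0*(-1 + 0)) = 4*(0*(-1)) = 4*0 = 0)
n = 0 (n = 0*(0 - 1*(-4)) = 0*(0 + 4) = 0*4 = 0)
(11 + n)² = (11 + 0)² = 11² = 121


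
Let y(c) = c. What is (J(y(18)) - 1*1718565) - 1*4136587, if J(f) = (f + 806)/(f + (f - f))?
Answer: -52695956/9 ≈ -5.8551e+6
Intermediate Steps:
J(f) = (806 + f)/f (J(f) = (806 + f)/(f + 0) = (806 + f)/f)
(J(y(18)) - 1*1718565) - 1*4136587 = ((806 + 18)/18 - 1*1718565) - 1*4136587 = ((1/18)*824 - 1718565) - 4136587 = (412/9 - 1718565) - 4136587 = -15466673/9 - 4136587 = -52695956/9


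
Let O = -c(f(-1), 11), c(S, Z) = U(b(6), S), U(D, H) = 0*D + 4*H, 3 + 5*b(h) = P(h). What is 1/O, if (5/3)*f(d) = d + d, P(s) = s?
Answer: 5/24 ≈ 0.20833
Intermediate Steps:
b(h) = -3/5 + h/5
f(d) = 6*d/5 (f(d) = 3*(d + d)/5 = 3*(2*d)/5 = 6*d/5)
U(D, H) = 4*H (U(D, H) = 0 + 4*H = 4*H)
c(S, Z) = 4*S
O = 24/5 (O = -4*(6/5)*(-1) = -4*(-6)/5 = -1*(-24/5) = 24/5 ≈ 4.8000)
1/O = 1/(24/5) = 5/24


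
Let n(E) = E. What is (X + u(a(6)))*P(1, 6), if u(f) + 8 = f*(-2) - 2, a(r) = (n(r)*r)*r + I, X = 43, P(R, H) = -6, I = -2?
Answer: 2370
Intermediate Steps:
a(r) = -2 + r³ (a(r) = (r*r)*r - 2 = r²*r - 2 = r³ - 2 = -2 + r³)
u(f) = -10 - 2*f (u(f) = -8 + (f*(-2) - 2) = -8 + (-2*f - 2) = -8 + (-2 - 2*f) = -10 - 2*f)
(X + u(a(6)))*P(1, 6) = (43 + (-10 - 2*(-2 + 6³)))*(-6) = (43 + (-10 - 2*(-2 + 216)))*(-6) = (43 + (-10 - 2*214))*(-6) = (43 + (-10 - 428))*(-6) = (43 - 438)*(-6) = -395*(-6) = 2370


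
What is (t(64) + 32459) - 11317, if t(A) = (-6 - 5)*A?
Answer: 20438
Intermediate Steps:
t(A) = -11*A
(t(64) + 32459) - 11317 = (-11*64 + 32459) - 11317 = (-704 + 32459) - 11317 = 31755 - 11317 = 20438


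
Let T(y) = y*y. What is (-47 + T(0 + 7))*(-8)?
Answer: -16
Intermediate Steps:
T(y) = y²
(-47 + T(0 + 7))*(-8) = (-47 + (0 + 7)²)*(-8) = (-47 + 7²)*(-8) = (-47 + 49)*(-8) = 2*(-8) = -16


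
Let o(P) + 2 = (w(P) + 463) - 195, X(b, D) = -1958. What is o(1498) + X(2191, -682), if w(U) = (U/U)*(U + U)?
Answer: 1304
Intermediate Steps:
w(U) = 2*U (w(U) = 1*(2*U) = 2*U)
o(P) = 266 + 2*P (o(P) = -2 + ((2*P + 463) - 195) = -2 + ((463 + 2*P) - 195) = -2 + (268 + 2*P) = 266 + 2*P)
o(1498) + X(2191, -682) = (266 + 2*1498) - 1958 = (266 + 2996) - 1958 = 3262 - 1958 = 1304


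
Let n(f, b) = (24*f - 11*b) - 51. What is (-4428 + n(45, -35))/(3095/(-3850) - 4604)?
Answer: 2320780/3545699 ≈ 0.65453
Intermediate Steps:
n(f, b) = -51 - 11*b + 24*f (n(f, b) = (-11*b + 24*f) - 51 = -51 - 11*b + 24*f)
(-4428 + n(45, -35))/(3095/(-3850) - 4604) = (-4428 + (-51 - 11*(-35) + 24*45))/(3095/(-3850) - 4604) = (-4428 + (-51 + 385 + 1080))/(3095*(-1/3850) - 4604) = (-4428 + 1414)/(-619/770 - 4604) = -3014/(-3545699/770) = -3014*(-770/3545699) = 2320780/3545699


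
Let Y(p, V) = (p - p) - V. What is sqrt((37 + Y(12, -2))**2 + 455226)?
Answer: sqrt(456747) ≈ 675.83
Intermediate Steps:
Y(p, V) = -V (Y(p, V) = 0 - V = -V)
sqrt((37 + Y(12, -2))**2 + 455226) = sqrt((37 - 1*(-2))**2 + 455226) = sqrt((37 + 2)**2 + 455226) = sqrt(39**2 + 455226) = sqrt(1521 + 455226) = sqrt(456747)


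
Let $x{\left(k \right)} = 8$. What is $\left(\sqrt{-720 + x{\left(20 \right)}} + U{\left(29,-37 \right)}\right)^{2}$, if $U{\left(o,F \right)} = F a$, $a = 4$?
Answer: $21192 - 592 i \sqrt{178} \approx 21192.0 - 7898.3 i$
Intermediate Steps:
$U{\left(o,F \right)} = 4 F$ ($U{\left(o,F \right)} = F 4 = 4 F$)
$\left(\sqrt{-720 + x{\left(20 \right)}} + U{\left(29,-37 \right)}\right)^{2} = \left(\sqrt{-720 + 8} + 4 \left(-37\right)\right)^{2} = \left(\sqrt{-712} - 148\right)^{2} = \left(2 i \sqrt{178} - 148\right)^{2} = \left(-148 + 2 i \sqrt{178}\right)^{2}$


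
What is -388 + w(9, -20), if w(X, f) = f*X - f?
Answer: -548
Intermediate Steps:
w(X, f) = -f + X*f (w(X, f) = X*f - f = -f + X*f)
-388 + w(9, -20) = -388 - 20*(-1 + 9) = -388 - 20*8 = -388 - 160 = -548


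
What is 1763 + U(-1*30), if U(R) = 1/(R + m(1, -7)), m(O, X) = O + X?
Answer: 63467/36 ≈ 1763.0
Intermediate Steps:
U(R) = 1/(-6 + R) (U(R) = 1/(R + (1 - 7)) = 1/(R - 6) = 1/(-6 + R))
1763 + U(-1*30) = 1763 + 1/(-6 - 1*30) = 1763 + 1/(-6 - 30) = 1763 + 1/(-36) = 1763 - 1/36 = 63467/36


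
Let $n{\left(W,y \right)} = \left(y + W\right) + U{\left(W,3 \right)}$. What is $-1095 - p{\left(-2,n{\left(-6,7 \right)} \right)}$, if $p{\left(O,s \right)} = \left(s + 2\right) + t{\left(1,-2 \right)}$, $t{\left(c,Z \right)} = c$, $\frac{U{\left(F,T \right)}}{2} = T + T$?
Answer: $-1111$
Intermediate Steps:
$U{\left(F,T \right)} = 4 T$ ($U{\left(F,T \right)} = 2 \left(T + T\right) = 2 \cdot 2 T = 4 T$)
$n{\left(W,y \right)} = 12 + W + y$ ($n{\left(W,y \right)} = \left(y + W\right) + 4 \cdot 3 = \left(W + y\right) + 12 = 12 + W + y$)
$p{\left(O,s \right)} = 3 + s$ ($p{\left(O,s \right)} = \left(s + 2\right) + 1 = \left(2 + s\right) + 1 = 3 + s$)
$-1095 - p{\left(-2,n{\left(-6,7 \right)} \right)} = -1095 - \left(3 + \left(12 - 6 + 7\right)\right) = -1095 - \left(3 + 13\right) = -1095 - 16 = -1111$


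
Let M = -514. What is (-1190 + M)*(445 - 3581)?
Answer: 5343744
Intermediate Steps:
(-1190 + M)*(445 - 3581) = (-1190 - 514)*(445 - 3581) = -1704*(-3136) = 5343744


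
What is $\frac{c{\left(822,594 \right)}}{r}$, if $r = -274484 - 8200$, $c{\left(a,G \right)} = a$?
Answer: $- \frac{137}{47114} \approx -0.0029078$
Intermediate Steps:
$r = -282684$
$\frac{c{\left(822,594 \right)}}{r} = \frac{822}{-282684} = 822 \left(- \frac{1}{282684}\right) = - \frac{137}{47114}$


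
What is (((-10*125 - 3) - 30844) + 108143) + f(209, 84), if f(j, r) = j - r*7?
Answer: 75667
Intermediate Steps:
f(j, r) = j - 7*r
(((-10*125 - 3) - 30844) + 108143) + f(209, 84) = (((-10*125 - 3) - 30844) + 108143) + (209 - 7*84) = (((-1250 - 3) - 30844) + 108143) + (209 - 588) = ((-1253 - 30844) + 108143) - 379 = (-32097 + 108143) - 379 = 76046 - 379 = 75667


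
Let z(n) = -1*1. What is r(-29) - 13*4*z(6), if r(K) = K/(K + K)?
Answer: 105/2 ≈ 52.500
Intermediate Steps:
z(n) = -1
r(K) = 1/2 (r(K) = K/((2*K)) = (1/(2*K))*K = 1/2)
r(-29) - 13*4*z(6) = 1/2 - 13*4*(-1) = 1/2 - 52*(-1) = 1/2 - 1*(-52) = 1/2 + 52 = 105/2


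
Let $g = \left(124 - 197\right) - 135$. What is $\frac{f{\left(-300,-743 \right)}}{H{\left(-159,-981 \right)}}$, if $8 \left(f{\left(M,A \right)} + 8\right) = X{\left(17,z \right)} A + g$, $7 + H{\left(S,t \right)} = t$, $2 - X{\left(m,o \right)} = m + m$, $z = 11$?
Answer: $- \frac{113}{38} \approx -2.9737$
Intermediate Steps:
$X{\left(m,o \right)} = 2 - 2 m$ ($X{\left(m,o \right)} = 2 - \left(m + m\right) = 2 - 2 m$)
$H{\left(S,t \right)} = -7 + t$
$g = -208$ ($g = -73 - 135 = -208$)
$f{\left(M,A \right)} = -34 - 4 A$ ($f{\left(M,A \right)} = -8 + \frac{\left(2 - 34\right) A - 208}{8} = -8 + \frac{- 32 A - 208}{8} = -8 + \frac{-208 - 32 A}{8} = -8 - \left(26 + 4 A\right) = -34 - 4 A$)
$\frac{f{\left(-300,-743 \right)}}{H{\left(-159,-981 \right)}} = \frac{-34 - -2972}{-7 - 981} = \frac{-34 + 2972}{-988} = 2938 \left(- \frac{1}{988}\right) = - \frac{113}{38}$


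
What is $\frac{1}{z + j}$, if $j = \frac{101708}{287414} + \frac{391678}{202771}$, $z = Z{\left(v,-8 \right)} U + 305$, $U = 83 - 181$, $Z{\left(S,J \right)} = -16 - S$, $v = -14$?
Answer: $\frac{29139612097}{14665544247377} \approx 0.0019869$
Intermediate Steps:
$U = -98$ ($U = 83 - 181 = -98$)
$z = 501$ ($z = \left(-16 - -14\right) \left(-98\right) + 305 = \left(-16 + 14\right) \left(-98\right) + 305 = \left(-2\right) \left(-98\right) + 305 = 196 + 305 = 501$)
$j = \frac{66598586780}{29139612097}$ ($j = 101708 \cdot \frac{1}{287414} + 391678 \cdot \frac{1}{202771} = \frac{50854}{143707} + \frac{391678}{202771} = \frac{66598586780}{29139612097} \approx 2.2855$)
$\frac{1}{z + j} = \frac{1}{501 + \frac{66598586780}{29139612097}} = \frac{1}{\frac{14665544247377}{29139612097}} = \frac{29139612097}{14665544247377}$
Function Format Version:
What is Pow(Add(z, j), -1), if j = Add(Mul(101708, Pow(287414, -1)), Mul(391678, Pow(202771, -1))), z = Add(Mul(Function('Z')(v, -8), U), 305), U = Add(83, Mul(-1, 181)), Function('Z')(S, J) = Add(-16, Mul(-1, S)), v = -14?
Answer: Rational(29139612097, 14665544247377) ≈ 0.0019869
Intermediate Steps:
U = -98 (U = Add(83, -181) = -98)
z = 501 (z = Add(Mul(Add(-16, Mul(-1, -14)), -98), 305) = Add(Mul(Add(-16, 14), -98), 305) = Add(Mul(-2, -98), 305) = Add(196, 305) = 501)
j = Rational(66598586780, 29139612097) (j = Add(Mul(101708, Rational(1, 287414)), Mul(391678, Rational(1, 202771))) = Add(Rational(50854, 143707), Rational(391678, 202771)) = Rational(66598586780, 29139612097) ≈ 2.2855)
Pow(Add(z, j), -1) = Pow(Add(501, Rational(66598586780, 29139612097)), -1) = Pow(Rational(14665544247377, 29139612097), -1) = Rational(29139612097, 14665544247377)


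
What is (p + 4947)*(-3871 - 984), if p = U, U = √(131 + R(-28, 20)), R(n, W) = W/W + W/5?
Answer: -24017685 - 9710*√34 ≈ -2.4074e+7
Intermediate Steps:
R(n, W) = 1 + W/5 (R(n, W) = 1 + W*(⅕) = 1 + W/5)
U = 2*√34 (U = √(131 + (1 + (⅕)*20)) = √(131 + (1 + 4)) = √(131 + 5) = √136 = 2*√34 ≈ 11.662)
p = 2*√34 ≈ 11.662
(p + 4947)*(-3871 - 984) = (2*√34 + 4947)*(-3871 - 984) = (4947 + 2*√34)*(-4855) = -24017685 - 9710*√34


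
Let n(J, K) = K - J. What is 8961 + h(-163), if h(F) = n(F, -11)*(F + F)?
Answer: -40591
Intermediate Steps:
h(F) = 2*F*(-11 - F) (h(F) = (-11 - F)*(F + F) = (-11 - F)*(2*F) = 2*F*(-11 - F))
8961 + h(-163) = 8961 - 2*(-163)*(11 - 163) = 8961 - 2*(-163)*(-152) = 8961 - 49552 = -40591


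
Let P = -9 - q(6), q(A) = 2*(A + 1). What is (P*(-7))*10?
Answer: 1610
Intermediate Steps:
q(A) = 2 + 2*A (q(A) = 2*(1 + A) = 2 + 2*A)
P = -23 (P = -9 - (2 + 2*6) = -9 - (2 + 12) = -9 - 1*14 = -9 - 14 = -23)
(P*(-7))*10 = -23*(-7)*10 = 161*10 = 1610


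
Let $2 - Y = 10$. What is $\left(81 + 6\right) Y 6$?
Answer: $-4176$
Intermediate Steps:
$Y = -8$ ($Y = 2 - 10 = -8$)
$\left(81 + 6\right) Y 6 = \left(81 + 6\right) \left(\left(-8\right) 6\right) = 87 \left(-48\right) = -4176$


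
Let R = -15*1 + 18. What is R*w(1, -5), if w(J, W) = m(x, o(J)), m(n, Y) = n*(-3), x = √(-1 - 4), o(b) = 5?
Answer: -9*I*√5 ≈ -20.125*I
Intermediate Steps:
x = I*√5 (x = √(-5) = I*√5 ≈ 2.2361*I)
m(n, Y) = -3*n
w(J, W) = -3*I*√5
R = 3 (R = -15 + 18 = 3)
R*w(1, -5) = 3*(-3*I*√5) = -9*I*√5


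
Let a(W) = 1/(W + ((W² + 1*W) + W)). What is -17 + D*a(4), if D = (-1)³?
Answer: -477/28 ≈ -17.036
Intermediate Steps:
a(W) = 1/(W² + 3*W) (a(W) = 1/(W + ((W² + W) + W)) = 1/(W + ((W + W²) + W)) = 1/(W + (W² + 2*W)) = 1/(W² + 3*W))
D = -1
-17 + D*a(4) = -17 - 1/(4*(3 + 4)) = -17 - 1/(4*7) = -17 - 1*1/28 = -17 - 1/28 = -477/28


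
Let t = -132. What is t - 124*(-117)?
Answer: 14376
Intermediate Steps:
t - 124*(-117) = -132 - 124*(-117) = -132 + 14508 = 14376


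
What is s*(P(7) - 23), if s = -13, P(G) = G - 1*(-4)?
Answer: 156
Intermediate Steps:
P(G) = 4 + G (P(G) = G + 4 = 4 + G)
s*(P(7) - 23) = -13*((4 + 7) - 23) = -13*(11 - 23) = -13*(-12) = 156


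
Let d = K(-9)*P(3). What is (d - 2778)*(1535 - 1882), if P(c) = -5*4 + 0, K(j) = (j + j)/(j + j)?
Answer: 970906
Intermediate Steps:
K(j) = 1 (K(j) = (2*j)/((2*j)) = (2*j)*(1/(2*j)) = 1)
P(c) = -20 (P(c) = -20 + 0 = -20)
d = -20 (d = 1*(-20) = -20)
(d - 2778)*(1535 - 1882) = (-20 - 2778)*(1535 - 1882) = -2798*(-347) = 970906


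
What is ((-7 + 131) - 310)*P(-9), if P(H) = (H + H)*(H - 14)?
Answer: -77004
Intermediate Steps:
P(H) = 2*H*(-14 + H) (P(H) = (2*H)*(-14 + H) = 2*H*(-14 + H))
((-7 + 131) - 310)*P(-9) = ((-7 + 131) - 310)*(2*(-9)*(-14 - 9)) = (124 - 310)*(2*(-9)*(-23)) = -186*414 = -77004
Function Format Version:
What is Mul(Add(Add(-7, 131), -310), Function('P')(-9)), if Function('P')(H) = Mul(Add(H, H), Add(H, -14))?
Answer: -77004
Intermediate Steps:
Function('P')(H) = Mul(2, H, Add(-14, H)) (Function('P')(H) = Mul(Mul(2, H), Add(-14, H)) = Mul(2, H, Add(-14, H)))
Mul(Add(Add(-7, 131), -310), Function('P')(-9)) = Mul(Add(Add(-7, 131), -310), Mul(2, -9, Add(-14, -9))) = Mul(Add(124, -310), Mul(2, -9, -23)) = Mul(-186, 414) = -77004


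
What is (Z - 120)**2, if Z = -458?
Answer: 334084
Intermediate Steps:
(Z - 120)**2 = (-458 - 120)**2 = (-578)**2 = 334084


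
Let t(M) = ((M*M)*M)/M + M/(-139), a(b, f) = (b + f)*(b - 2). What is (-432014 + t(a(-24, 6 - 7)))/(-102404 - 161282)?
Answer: 661548/18326177 ≈ 0.036099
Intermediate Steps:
a(b, f) = (-2 + b)*(b + f) (a(b, f) = (b + f)*(-2 + b) = (-2 + b)*(b + f))
t(M) = M² - M/139 (t(M) = (M²*M)/M + M*(-1/139) = M³/M - M/139 = M² - M/139)
(-432014 + t(a(-24, 6 - 7)))/(-102404 - 161282) = (-432014 + ((-24)² - 2*(-24) - 2*(6 - 7) - 24*(6 - 7))*(-1/139 + ((-24)² - 2*(-24) - 2*(6 - 7) - 24*(6 - 7))))/(-102404 - 161282) = (-432014 + (576 + 48 - 2*(-1) - 24*(-1))*(-1/139 + (576 + 48 - 2*(-1) - 24*(-1))))/(-263686) = (-432014 + (576 + 48 + 2 + 24)*(-1/139 + (576 + 48 + 2 + 24)))*(-1/263686) = (-432014 + 650*(-1/139 + 650))*(-1/263686) = (-432014 + 650*(90349/139))*(-1/263686) = (-432014 + 58726850/139)*(-1/263686) = -1323096/139*(-1/263686) = 661548/18326177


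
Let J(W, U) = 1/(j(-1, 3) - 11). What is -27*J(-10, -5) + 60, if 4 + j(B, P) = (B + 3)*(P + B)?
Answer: 687/11 ≈ 62.455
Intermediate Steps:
j(B, P) = -4 + (3 + B)*(B + P) (j(B, P) = -4 + (B + 3)*(P + B) = -4 + (3 + B)*(B + P))
J(W, U) = -1/11 (J(W, U) = 1/((-4 + (-1)**2 + 3*(-1) + 3*3 - 1*3) - 11) = 1/((-4 + 1 - 3 + 9 - 3) - 11) = 1/(0 - 11) = 1/(-11) = -1/11)
-27*J(-10, -5) + 60 = -27*(-1/11) + 60 = 27/11 + 60 = 687/11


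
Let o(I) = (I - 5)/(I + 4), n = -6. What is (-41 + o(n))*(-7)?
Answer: 497/2 ≈ 248.50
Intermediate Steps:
o(I) = (-5 + I)/(4 + I)
(-41 + o(n))*(-7) = (-41 + (-5 - 6)/(4 - 6))*(-7) = (-41 - 11/(-2))*(-7) = (-41 - 1/2*(-11))*(-7) = (-41 + 11/2)*(-7) = -71/2*(-7) = 497/2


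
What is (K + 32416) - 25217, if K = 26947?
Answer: 34146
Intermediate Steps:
(K + 32416) - 25217 = (26947 + 32416) - 25217 = 59363 - 25217 = 34146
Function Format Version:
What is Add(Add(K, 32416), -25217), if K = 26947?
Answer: 34146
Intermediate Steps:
Add(Add(K, 32416), -25217) = Add(Add(26947, 32416), -25217) = Add(59363, -25217) = 34146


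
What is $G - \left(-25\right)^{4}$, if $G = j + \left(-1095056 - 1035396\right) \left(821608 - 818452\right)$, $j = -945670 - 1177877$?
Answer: $-6726220684$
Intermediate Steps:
$j = -2123547$
$G = -6725830059$ ($G = -2123547 + \left(-1095056 - 1035396\right) \left(821608 - 818452\right) = -2123547 - 6723706512 = -6725830059$)
$G - \left(-25\right)^{4} = -6725830059 - \left(-25\right)^{4} = -6725830059 - 390625 = -6726220684$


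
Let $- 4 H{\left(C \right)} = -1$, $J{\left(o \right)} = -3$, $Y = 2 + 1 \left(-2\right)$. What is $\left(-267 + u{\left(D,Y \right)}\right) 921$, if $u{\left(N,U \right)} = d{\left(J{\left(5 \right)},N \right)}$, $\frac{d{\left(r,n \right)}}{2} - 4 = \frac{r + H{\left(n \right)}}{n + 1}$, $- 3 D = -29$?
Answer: $- \frac{15296889}{64} \approx -2.3901 \cdot 10^{5}$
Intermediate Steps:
$Y = 0$ ($Y = 2 - 2 = 0$)
$H{\left(C \right)} = \frac{1}{4}$ ($H{\left(C \right)} = \left(- \frac{1}{4}\right) \left(-1\right) = \frac{1}{4}$)
$D = \frac{29}{3}$ ($D = \left(- \frac{1}{3}\right) \left(-29\right) = \frac{29}{3} \approx 9.6667$)
$d{\left(r,n \right)} = 8 + \frac{2 \left(\frac{1}{4} + r\right)}{1 + n}$ ($d{\left(r,n \right)} = 8 + 2 \frac{r + \frac{1}{4}}{n + 1} = 8 + 2 \frac{\frac{1}{4} + r}{1 + n} = 8 + \frac{2 \left(\frac{1}{4} + r\right)}{1 + n}$)
$u{\left(N,U \right)} = \frac{5 + 16 N}{2 \left(1 + N\right)}$ ($u{\left(N,U \right)} = \frac{17 + 4 \left(-3\right) + 16 N}{2 \left(1 + N\right)} = \frac{17 - 12 + 16 N}{2 \left(1 + N\right)} = \frac{5 + 16 N}{2 \left(1 + N\right)}$)
$\left(-267 + u{\left(D,Y \right)}\right) 921 = \left(-267 + \frac{5 + 16 \cdot \frac{29}{3}}{2 \left(1 + \frac{29}{3}\right)}\right) 921 = \left(-267 + \frac{5 + \frac{464}{3}}{2 \cdot \frac{32}{3}}\right) 921 = \left(-267 + \frac{1}{2} \cdot \frac{3}{32} \cdot \frac{479}{3}\right) 921 = \left(-267 + \frac{479}{64}\right) 921 = \left(- \frac{16609}{64}\right) 921 = - \frac{15296889}{64}$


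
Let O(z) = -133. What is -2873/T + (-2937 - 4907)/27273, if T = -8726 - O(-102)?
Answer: 842449/18027453 ≈ 0.046731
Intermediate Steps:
T = -8593 (T = -8726 - 1*(-133) = -8726 + 133 = -8593)
-2873/T + (-2937 - 4907)/27273 = -2873/(-8593) + (-2937 - 4907)/27273 = -2873*(-1/8593) - 7844*1/27273 = 221/661 - 7844/27273 = 842449/18027453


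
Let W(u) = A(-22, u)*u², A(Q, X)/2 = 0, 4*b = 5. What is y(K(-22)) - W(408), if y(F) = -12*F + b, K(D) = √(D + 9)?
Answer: 5/4 - 12*I*√13 ≈ 1.25 - 43.267*I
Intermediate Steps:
b = 5/4 (b = (¼)*5 = 5/4 ≈ 1.2500)
K(D) = √(9 + D)
A(Q, X) = 0 (A(Q, X) = 2*0 = 0)
y(F) = 5/4 - 12*F (y(F) = -12*F + 5/4 = 5/4 - 12*F)
W(u) = 0 (W(u) = 0*u² = 0)
y(K(-22)) - W(408) = (5/4 - 12*√(9 - 22)) - 1*0 = (5/4 - 12*I*√13) + 0 = 5/4 - 12*I*√13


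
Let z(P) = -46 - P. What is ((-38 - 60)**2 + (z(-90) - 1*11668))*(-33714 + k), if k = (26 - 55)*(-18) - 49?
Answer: 67146820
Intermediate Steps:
k = 473 (k = -29*(-18) - 49 = 522 - 49 = 473)
((-38 - 60)**2 + (z(-90) - 1*11668))*(-33714 + k) = ((-38 - 60)**2 + ((-46 - 1*(-90)) - 1*11668))*(-33714 + 473) = ((-98)**2 + ((-46 + 90) - 11668))*(-33241) = (9604 + (44 - 11668))*(-33241) = (9604 - 11624)*(-33241) = -2020*(-33241) = 67146820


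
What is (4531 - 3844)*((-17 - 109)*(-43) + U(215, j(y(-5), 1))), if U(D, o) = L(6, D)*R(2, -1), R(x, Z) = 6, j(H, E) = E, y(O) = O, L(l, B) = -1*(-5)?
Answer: 3742776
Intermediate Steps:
L(l, B) = 5
U(D, o) = 30 (U(D, o) = 5*6 = 30)
(4531 - 3844)*((-17 - 109)*(-43) + U(215, j(y(-5), 1))) = (4531 - 3844)*((-17 - 109)*(-43) + 30) = 687*(-126*(-43) + 30) = 687*(5418 + 30) = 687*5448 = 3742776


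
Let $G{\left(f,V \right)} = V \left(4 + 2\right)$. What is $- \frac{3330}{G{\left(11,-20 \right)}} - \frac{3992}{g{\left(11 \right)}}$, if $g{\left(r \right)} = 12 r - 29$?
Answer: $- \frac{4535}{412} \approx -11.007$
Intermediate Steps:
$g{\left(r \right)} = -29 + 12 r$
$G{\left(f,V \right)} = 6 V$ ($G{\left(f,V \right)} = V 6 = 6 V$)
$- \frac{3330}{G{\left(11,-20 \right)}} - \frac{3992}{g{\left(11 \right)}} = - \frac{3330}{6 \left(-20\right)} - \frac{3992}{-29 + 12 \cdot 11} = - \frac{3330}{-120} - \frac{3992}{-29 + 132} = \left(-3330\right) \left(- \frac{1}{120}\right) - \frac{3992}{103} = \frac{111}{4} - \frac{3992}{103} = - \frac{4535}{412}$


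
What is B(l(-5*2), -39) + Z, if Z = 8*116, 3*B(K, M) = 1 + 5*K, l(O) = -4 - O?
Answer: 2815/3 ≈ 938.33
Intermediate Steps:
B(K, M) = 1/3 + 5*K/3 (B(K, M) = (1 + 5*K)/3 = 1/3 + 5*K/3)
Z = 928
B(l(-5*2), -39) + Z = (1/3 + 5*(-4 - (-5)*2)/3) + 928 = (1/3 + 5*(-4 - 1*(-10))/3) + 928 = (1/3 + 5*(-4 + 10)/3) + 928 = (1/3 + (5/3)*6) + 928 = (1/3 + 10) + 928 = 31/3 + 928 = 2815/3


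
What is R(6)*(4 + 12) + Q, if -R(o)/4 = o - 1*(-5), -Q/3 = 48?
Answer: -848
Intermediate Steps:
Q = -144 (Q = -3*48 = -144)
R(o) = -20 - 4*o (R(o) = -4*(o - 1*(-5)) = -4*(o + 5) = -4*(5 + o) = -20 - 4*o)
R(6)*(4 + 12) + Q = (-20 - 4*6)*(4 + 12) - 144 = (-20 - 24)*16 - 144 = -44*16 - 144 = -704 - 144 = -848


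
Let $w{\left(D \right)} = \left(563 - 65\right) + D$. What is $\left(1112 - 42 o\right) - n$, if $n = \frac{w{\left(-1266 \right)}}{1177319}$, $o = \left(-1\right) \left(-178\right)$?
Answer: $- \frac{7492457348}{1177319} \approx -6364.0$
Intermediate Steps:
$w{\left(D \right)} = 498 + D$
$o = 178$
$n = - \frac{768}{1177319}$ ($n = \frac{498 - 1266}{1177319} = \left(-768\right) \frac{1}{1177319} = - \frac{768}{1177319} \approx -0.00065233$)
$\left(1112 - 42 o\right) - n = \left(1112 - 7476\right) - - \frac{768}{1177319} = \left(1112 - 7476\right) + \frac{768}{1177319} = -6364 + \frac{768}{1177319} = - \frac{7492457348}{1177319}$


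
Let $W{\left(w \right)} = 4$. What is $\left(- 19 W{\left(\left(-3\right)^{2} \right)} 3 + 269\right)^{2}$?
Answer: $1681$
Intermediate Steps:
$\left(- 19 W{\left(\left(-3\right)^{2} \right)} 3 + 269\right)^{2} = \left(- 19 \cdot 4 \cdot 3 + 269\right)^{2} = \left(\left(-19\right) 12 + 269\right)^{2} = \left(-228 + 269\right)^{2} = 41^{2} = 1681$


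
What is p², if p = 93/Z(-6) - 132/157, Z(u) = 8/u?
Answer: 1965237561/394384 ≈ 4983.1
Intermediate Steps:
p = -44331/628 (p = 93/((8/(-6))) - 132/157 = 93/((8*(-⅙))) - 132*1/157 = 93/(-4/3) - 132/157 = 93*(-¾) - 132/157 = -279/4 - 132/157 = -44331/628 ≈ -70.591)
p² = (-44331/628)² = 1965237561/394384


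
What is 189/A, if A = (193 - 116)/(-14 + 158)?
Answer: 3888/11 ≈ 353.45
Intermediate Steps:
A = 77/144 ≈ 0.53472
189/A = 189/(77/144) = 189*(144/77) = 3888/11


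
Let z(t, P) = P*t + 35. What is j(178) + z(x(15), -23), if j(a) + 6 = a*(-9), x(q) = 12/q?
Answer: -7957/5 ≈ -1591.4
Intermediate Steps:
z(t, P) = 35 + P*t
j(a) = -6 - 9*a (j(a) = -6 + a*(-9) = -6 - 9*a)
j(178) + z(x(15), -23) = (-6 - 9*178) + (35 - 276/15) = (-6 - 1602) + (35 - 276/15) = -1608 + (35 - 23*⅘) = -1608 + (35 - 92/5) = -1608 + 83/5 = -7957/5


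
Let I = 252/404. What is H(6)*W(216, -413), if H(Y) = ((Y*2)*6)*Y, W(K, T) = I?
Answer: 27216/101 ≈ 269.47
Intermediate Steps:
I = 63/101 (I = 252*(1/404) = 63/101 ≈ 0.62376)
W(K, T) = 63/101
H(Y) = 12*Y**2 (H(Y) = ((2*Y)*6)*Y = (12*Y)*Y = 12*Y**2)
H(6)*W(216, -413) = (12*6**2)*(63/101) = (12*36)*(63/101) = 432*(63/101) = 27216/101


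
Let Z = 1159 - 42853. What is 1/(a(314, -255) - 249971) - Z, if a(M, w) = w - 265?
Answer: 10443971753/250491 ≈ 41694.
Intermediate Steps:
Z = -41694
a(M, w) = -265 + w
1/(a(314, -255) - 249971) - Z = 1/((-265 - 255) - 249971) - 1*(-41694) = 1/(-520 - 249971) + 41694 = 1/(-250491) + 41694 = -1/250491 + 41694 = 10443971753/250491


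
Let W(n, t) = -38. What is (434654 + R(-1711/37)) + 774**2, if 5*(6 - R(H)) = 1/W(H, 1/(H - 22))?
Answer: 196409841/190 ≈ 1.0337e+6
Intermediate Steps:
R(H) = 1141/190 (R(H) = 6 - 1/5/(-38) = 6 - 1/5*(-1/38) = 6 + 1/190 = 1141/190)
(434654 + R(-1711/37)) + 774**2 = (434654 + 1141/190) + 774**2 = 82585401/190 + 599076 = 196409841/190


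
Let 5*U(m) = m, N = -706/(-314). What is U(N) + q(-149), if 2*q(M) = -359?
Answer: -281109/1570 ≈ -179.05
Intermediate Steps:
N = 353/157 (N = -706*(-1/314) = 353/157 ≈ 2.2484)
U(m) = m/5
q(M) = -359/2 (q(M) = (1/2)*(-359) = -359/2)
U(N) + q(-149) = (1/5)*(353/157) - 359/2 = 353/785 - 359/2 = -281109/1570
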